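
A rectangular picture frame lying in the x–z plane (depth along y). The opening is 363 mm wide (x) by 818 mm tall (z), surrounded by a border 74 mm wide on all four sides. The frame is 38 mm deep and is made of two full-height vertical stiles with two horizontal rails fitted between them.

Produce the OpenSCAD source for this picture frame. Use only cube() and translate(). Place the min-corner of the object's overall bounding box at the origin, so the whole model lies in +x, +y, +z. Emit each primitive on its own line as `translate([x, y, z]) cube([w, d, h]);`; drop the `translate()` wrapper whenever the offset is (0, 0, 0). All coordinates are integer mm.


cube([74, 38, 966]);
translate([437, 0, 0]) cube([74, 38, 966]);
translate([74, 0, 0]) cube([363, 38, 74]);
translate([74, 0, 892]) cube([363, 38, 74]);


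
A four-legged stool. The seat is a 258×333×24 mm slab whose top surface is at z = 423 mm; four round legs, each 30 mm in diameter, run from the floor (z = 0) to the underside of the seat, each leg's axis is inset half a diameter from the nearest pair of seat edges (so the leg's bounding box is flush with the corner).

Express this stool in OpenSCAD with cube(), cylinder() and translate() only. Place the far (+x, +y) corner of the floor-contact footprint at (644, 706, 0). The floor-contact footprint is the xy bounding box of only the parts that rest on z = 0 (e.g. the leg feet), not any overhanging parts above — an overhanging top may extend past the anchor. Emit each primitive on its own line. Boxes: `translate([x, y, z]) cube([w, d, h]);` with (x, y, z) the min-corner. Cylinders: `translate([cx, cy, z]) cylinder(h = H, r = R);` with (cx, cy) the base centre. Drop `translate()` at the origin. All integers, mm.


// leg_h = 423 - 24 = 399
translate([386, 373, 399]) cube([258, 333, 24]);
translate([401, 388, 0]) cylinder(h = 399, r = 15);
translate([629, 388, 0]) cylinder(h = 399, r = 15);
translate([401, 691, 0]) cylinder(h = 399, r = 15);
translate([629, 691, 0]) cylinder(h = 399, r = 15);


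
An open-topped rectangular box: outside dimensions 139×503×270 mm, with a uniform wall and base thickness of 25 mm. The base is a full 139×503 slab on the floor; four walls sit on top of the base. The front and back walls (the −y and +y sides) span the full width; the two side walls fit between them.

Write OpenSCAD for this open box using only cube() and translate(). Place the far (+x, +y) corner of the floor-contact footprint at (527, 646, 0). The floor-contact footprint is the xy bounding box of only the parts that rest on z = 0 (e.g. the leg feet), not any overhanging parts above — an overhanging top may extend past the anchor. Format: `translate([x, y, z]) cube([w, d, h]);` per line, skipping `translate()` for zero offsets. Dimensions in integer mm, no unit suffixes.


translate([388, 143, 0]) cube([139, 503, 25]);
translate([388, 143, 25]) cube([139, 25, 245]);
translate([388, 621, 25]) cube([139, 25, 245]);
translate([388, 168, 25]) cube([25, 453, 245]);
translate([502, 168, 25]) cube([25, 453, 245]);


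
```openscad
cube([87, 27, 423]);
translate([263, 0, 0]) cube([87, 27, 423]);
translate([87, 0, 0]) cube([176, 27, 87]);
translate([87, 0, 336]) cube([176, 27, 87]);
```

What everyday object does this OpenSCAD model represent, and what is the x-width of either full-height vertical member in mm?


A picture frame. The border width is 87 mm.

Four thin pieces enclosing a rectangular opening — a picture frame. The two full-height stiles are 423 mm tall; the top rail sits at z = 336 and is 87 mm tall, so the border above the opening is 423 − 336 = 87 mm, matching the stile x-width.


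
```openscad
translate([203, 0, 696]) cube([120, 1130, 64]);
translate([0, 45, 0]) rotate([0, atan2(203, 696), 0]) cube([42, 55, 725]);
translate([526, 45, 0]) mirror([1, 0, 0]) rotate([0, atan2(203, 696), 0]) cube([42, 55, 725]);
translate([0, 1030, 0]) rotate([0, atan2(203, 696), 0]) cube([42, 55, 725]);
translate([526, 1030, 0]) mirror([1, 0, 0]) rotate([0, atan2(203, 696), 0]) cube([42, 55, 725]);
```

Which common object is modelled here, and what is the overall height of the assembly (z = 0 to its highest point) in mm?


A sawhorse. The overall height is 760 mm.

A beam across two mirrored pairs of raked legs — a sawhorse. The beam's underside is at z = 696 (matching the legs' vertical rise in atan2(203, 696)) and the beam is 64 mm tall, so its top is at 696 + 64 = 760 mm. The raked legs top out at the beam's underside, so that is the highest point.


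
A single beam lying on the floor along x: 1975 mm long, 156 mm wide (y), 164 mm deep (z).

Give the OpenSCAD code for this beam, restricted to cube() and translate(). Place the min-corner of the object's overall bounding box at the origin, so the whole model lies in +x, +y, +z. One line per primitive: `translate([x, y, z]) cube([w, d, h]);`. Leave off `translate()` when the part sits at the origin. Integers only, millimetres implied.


cube([1975, 156, 164]);


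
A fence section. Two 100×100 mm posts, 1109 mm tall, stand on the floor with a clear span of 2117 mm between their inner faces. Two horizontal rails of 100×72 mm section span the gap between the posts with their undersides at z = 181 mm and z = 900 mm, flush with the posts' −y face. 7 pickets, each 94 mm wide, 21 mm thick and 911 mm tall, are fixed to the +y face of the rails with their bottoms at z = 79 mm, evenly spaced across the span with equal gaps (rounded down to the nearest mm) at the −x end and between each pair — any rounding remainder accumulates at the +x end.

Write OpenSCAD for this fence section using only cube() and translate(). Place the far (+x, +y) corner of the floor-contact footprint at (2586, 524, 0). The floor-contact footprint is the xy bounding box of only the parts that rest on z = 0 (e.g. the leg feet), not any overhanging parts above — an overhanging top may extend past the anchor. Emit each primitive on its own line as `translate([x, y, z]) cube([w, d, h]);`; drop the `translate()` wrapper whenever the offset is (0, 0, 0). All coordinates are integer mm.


translate([269, 424, 0]) cube([100, 100, 1109]);
translate([2486, 424, 0]) cube([100, 100, 1109]);
translate([369, 424, 181]) cube([2117, 100, 72]);
translate([369, 424, 900]) cube([2117, 100, 72]);
translate([551, 524, 79]) cube([94, 21, 911]);
translate([827, 524, 79]) cube([94, 21, 911]);
translate([1103, 524, 79]) cube([94, 21, 911]);
translate([1379, 524, 79]) cube([94, 21, 911]);
translate([1655, 524, 79]) cube([94, 21, 911]);
translate([1931, 524, 79]) cube([94, 21, 911]);
translate([2207, 524, 79]) cube([94, 21, 911]);


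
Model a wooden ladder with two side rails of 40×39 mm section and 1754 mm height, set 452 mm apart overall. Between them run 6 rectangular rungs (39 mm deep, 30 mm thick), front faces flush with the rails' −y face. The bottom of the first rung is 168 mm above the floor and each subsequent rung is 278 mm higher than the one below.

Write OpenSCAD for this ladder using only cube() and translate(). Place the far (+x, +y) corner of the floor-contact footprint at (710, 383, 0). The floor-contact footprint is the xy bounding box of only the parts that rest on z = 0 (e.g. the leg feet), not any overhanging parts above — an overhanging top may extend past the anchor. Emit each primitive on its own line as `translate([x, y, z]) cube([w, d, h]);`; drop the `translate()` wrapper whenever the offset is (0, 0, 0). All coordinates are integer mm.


translate([258, 344, 0]) cube([40, 39, 1754]);
translate([670, 344, 0]) cube([40, 39, 1754]);
translate([298, 344, 168]) cube([372, 39, 30]);
translate([298, 344, 446]) cube([372, 39, 30]);
translate([298, 344, 724]) cube([372, 39, 30]);
translate([298, 344, 1002]) cube([372, 39, 30]);
translate([298, 344, 1280]) cube([372, 39, 30]);
translate([298, 344, 1558]) cube([372, 39, 30]);


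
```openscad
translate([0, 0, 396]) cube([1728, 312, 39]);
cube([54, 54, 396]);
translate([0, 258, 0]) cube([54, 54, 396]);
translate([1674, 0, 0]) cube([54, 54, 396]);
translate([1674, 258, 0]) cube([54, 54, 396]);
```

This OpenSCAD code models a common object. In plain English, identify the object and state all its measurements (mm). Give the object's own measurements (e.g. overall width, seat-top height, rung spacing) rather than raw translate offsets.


A bench: a 1728×312 mm seat slab, 39 mm thick, top at z = 435 mm, on four 54×54 mm square legs flush with the seat corners and standing on z = 0.


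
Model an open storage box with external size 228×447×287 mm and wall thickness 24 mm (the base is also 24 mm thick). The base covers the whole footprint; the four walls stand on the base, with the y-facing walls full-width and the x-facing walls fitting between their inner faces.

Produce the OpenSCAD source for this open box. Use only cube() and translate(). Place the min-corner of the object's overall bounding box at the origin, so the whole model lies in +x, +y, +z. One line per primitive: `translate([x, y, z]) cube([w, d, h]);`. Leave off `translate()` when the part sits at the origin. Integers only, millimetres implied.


cube([228, 447, 24]);
translate([0, 0, 24]) cube([228, 24, 263]);
translate([0, 423, 24]) cube([228, 24, 263]);
translate([0, 24, 24]) cube([24, 399, 263]);
translate([204, 24, 24]) cube([24, 399, 263]);


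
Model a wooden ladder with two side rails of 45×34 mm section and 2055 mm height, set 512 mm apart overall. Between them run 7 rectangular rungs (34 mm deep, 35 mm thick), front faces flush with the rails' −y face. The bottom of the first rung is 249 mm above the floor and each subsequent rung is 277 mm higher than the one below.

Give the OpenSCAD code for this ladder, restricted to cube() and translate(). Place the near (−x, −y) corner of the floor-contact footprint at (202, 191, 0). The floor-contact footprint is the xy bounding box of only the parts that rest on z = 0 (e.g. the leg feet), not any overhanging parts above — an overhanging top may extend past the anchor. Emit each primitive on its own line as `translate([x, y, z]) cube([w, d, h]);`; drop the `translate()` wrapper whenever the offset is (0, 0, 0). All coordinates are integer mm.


// rung span = 512 - 2*45 = 422
// rung[k] z = 249 + k*277
translate([202, 191, 0]) cube([45, 34, 2055]);
translate([669, 191, 0]) cube([45, 34, 2055]);
translate([247, 191, 249]) cube([422, 34, 35]);
translate([247, 191, 526]) cube([422, 34, 35]);
translate([247, 191, 803]) cube([422, 34, 35]);
translate([247, 191, 1080]) cube([422, 34, 35]);
translate([247, 191, 1357]) cube([422, 34, 35]);
translate([247, 191, 1634]) cube([422, 34, 35]);
translate([247, 191, 1911]) cube([422, 34, 35]);


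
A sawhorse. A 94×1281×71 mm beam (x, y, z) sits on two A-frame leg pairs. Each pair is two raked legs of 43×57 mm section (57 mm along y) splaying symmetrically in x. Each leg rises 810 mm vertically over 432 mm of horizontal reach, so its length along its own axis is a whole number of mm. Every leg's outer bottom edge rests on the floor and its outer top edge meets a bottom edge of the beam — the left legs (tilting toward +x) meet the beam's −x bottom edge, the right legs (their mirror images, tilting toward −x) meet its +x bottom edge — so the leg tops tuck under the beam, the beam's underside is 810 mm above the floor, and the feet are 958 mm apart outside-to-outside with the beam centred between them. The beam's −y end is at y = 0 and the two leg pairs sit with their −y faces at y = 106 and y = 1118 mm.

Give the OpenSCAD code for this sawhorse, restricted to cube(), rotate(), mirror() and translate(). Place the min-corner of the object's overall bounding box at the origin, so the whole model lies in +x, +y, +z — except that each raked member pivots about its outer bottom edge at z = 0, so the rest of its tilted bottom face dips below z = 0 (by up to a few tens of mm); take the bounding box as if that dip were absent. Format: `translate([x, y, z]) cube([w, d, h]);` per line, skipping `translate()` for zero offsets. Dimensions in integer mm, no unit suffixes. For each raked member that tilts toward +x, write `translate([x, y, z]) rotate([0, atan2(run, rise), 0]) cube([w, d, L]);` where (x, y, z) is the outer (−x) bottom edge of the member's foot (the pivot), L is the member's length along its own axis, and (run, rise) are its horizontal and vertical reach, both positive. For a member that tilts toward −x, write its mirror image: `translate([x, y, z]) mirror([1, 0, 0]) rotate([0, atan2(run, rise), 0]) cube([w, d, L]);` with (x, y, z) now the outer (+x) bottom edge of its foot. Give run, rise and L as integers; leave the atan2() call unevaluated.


translate([432, 0, 810]) cube([94, 1281, 71]);
translate([0, 106, 0]) rotate([0, atan2(432, 810), 0]) cube([43, 57, 918]);
translate([958, 106, 0]) mirror([1, 0, 0]) rotate([0, atan2(432, 810), 0]) cube([43, 57, 918]);
translate([0, 1118, 0]) rotate([0, atan2(432, 810), 0]) cube([43, 57, 918]);
translate([958, 1118, 0]) mirror([1, 0, 0]) rotate([0, atan2(432, 810), 0]) cube([43, 57, 918]);


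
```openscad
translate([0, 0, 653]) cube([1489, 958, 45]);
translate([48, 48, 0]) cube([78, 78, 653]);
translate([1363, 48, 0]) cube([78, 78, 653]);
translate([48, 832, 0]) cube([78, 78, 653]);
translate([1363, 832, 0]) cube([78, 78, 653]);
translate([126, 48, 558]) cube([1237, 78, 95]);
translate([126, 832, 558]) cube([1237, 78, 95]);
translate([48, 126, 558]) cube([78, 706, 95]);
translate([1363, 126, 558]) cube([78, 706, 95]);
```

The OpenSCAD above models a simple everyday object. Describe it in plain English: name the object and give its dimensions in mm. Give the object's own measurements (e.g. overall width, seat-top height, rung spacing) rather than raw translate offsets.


A rectangular dining table. The top is 1489×958×45 mm with its upper surface at z = 698 mm. It stands on four 78×78 mm square legs, each inset 48 mm from the nearest pair of top edges, running from the floor to the underside of the top. Four apron rails, 78 mm thick and 95 mm tall, run between adjacent legs with their top edges flush with the underside of the top and their outer faces flush with the legs' outer faces.


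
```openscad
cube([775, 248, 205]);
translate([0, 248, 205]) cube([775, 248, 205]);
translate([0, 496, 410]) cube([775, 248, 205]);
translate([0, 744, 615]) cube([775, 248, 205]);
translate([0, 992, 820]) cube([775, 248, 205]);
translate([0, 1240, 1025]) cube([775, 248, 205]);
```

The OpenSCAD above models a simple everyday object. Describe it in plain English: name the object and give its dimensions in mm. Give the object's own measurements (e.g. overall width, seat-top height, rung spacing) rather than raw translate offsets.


A straight staircase of 6 solid steps. Each step is 775 mm wide (x), 248 mm deep (y, the going) and 205 mm tall (the rise). The first step rests on the floor; each subsequent step sits one going further in +y and one rise higher in +z, directly behind and above the previous step with no overlap.


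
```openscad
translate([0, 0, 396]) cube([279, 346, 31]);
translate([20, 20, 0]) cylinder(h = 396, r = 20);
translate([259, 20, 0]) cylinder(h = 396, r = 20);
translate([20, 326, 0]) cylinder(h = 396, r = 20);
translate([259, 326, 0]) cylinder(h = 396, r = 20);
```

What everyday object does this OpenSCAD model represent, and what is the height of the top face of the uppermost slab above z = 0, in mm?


A stool. The seat height is 427 mm.

A 279×346×31 slab at z = 396 on four corner cylinders — a stool. The seat top is 396 + 31 = 427 mm.


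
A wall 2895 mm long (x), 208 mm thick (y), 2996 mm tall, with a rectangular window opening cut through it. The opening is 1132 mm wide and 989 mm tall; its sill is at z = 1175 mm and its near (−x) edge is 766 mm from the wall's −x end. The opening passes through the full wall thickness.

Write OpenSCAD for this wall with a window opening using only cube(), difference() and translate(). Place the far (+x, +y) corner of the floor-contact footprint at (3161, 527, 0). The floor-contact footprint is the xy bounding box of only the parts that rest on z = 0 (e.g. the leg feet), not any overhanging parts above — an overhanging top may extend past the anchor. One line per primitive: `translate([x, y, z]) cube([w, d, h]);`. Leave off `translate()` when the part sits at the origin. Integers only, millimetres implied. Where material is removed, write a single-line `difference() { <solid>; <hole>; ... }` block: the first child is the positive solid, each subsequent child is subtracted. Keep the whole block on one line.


difference() { translate([266, 319, 0]) cube([2895, 208, 2996]); translate([1032, 319, 1175]) cube([1132, 208, 989]); }


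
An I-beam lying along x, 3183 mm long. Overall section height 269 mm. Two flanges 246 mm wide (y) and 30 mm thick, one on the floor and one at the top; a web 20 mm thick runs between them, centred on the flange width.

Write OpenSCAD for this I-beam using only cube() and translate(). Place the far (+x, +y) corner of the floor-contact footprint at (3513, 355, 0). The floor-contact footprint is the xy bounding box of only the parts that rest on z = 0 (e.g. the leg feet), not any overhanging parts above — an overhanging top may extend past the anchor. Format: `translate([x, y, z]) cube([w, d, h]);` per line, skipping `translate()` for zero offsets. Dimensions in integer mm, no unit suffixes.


translate([330, 109, 0]) cube([3183, 246, 30]);
translate([330, 222, 30]) cube([3183, 20, 209]);
translate([330, 109, 239]) cube([3183, 246, 30]);


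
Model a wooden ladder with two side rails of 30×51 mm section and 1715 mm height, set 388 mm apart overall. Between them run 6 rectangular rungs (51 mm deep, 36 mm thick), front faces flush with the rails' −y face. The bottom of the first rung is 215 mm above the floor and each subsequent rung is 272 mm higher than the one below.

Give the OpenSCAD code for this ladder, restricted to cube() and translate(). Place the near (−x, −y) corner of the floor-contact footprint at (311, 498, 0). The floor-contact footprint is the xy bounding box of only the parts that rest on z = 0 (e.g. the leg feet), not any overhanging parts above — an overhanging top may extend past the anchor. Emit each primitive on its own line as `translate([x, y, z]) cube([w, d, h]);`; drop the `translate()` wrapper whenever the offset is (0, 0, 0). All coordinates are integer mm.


// rung span = 388 - 2*30 = 328
// rung[k] z = 215 + k*272
translate([311, 498, 0]) cube([30, 51, 1715]);
translate([669, 498, 0]) cube([30, 51, 1715]);
translate([341, 498, 215]) cube([328, 51, 36]);
translate([341, 498, 487]) cube([328, 51, 36]);
translate([341, 498, 759]) cube([328, 51, 36]);
translate([341, 498, 1031]) cube([328, 51, 36]);
translate([341, 498, 1303]) cube([328, 51, 36]);
translate([341, 498, 1575]) cube([328, 51, 36]);


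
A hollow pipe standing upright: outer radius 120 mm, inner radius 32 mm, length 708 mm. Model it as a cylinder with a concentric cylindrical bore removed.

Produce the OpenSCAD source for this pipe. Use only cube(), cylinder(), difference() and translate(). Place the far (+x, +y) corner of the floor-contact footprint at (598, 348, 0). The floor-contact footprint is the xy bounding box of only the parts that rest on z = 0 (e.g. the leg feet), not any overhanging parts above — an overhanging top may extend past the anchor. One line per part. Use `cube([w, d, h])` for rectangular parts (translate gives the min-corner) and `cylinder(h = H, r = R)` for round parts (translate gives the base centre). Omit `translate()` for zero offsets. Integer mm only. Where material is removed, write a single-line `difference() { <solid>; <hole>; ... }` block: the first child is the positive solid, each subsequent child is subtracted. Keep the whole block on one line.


difference() { translate([478, 228, 0]) cylinder(h = 708, r = 120); translate([478, 228, 0]) cylinder(h = 708, r = 32); }


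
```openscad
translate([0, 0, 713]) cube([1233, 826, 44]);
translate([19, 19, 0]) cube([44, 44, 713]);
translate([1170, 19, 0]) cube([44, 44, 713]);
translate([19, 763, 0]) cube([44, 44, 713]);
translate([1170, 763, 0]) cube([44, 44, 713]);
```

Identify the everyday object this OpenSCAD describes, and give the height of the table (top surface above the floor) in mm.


A table. The table height is 757 mm.

A 1233×826×44 slab sits at z = 713 on four 44 mm square posts — a table. The top surface is at 713 + 44 = 757 mm.


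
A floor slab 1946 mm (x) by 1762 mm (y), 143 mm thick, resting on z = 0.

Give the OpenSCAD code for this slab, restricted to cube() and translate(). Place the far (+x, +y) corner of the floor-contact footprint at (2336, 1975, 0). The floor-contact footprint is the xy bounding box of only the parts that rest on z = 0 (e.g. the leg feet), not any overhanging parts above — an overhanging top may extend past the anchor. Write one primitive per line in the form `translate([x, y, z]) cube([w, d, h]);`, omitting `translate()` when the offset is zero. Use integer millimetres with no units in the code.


translate([390, 213, 0]) cube([1946, 1762, 143]);


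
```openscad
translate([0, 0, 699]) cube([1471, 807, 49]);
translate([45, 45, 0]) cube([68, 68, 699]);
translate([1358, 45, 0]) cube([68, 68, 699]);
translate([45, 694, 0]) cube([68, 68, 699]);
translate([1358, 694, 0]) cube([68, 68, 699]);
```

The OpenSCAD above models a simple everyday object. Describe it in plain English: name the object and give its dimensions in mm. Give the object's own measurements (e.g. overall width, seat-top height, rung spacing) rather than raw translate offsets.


A table: top 1471 mm (x) × 807 mm (y), 49 mm thick, upper face at z = 748 mm, on four 68×68 mm square legs, each inset 45 mm from the nearest pair of top edges from z = 0 to the bottom of the top.


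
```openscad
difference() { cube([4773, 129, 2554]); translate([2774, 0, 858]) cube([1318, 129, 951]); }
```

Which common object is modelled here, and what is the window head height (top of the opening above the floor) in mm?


A wall with a window opening. The window head height is 1809 mm.

A wall with a rectangular opening subtracted — a window. Sill at z = 858, opening 951 mm tall, so the head is at 858 + 951 = 1809 mm.


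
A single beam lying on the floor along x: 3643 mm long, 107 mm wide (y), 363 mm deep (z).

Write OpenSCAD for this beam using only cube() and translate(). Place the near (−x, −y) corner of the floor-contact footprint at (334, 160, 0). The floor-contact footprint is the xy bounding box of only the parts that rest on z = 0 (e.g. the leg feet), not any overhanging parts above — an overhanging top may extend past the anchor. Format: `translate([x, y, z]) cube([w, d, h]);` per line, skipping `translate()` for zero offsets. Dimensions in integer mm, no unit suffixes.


translate([334, 160, 0]) cube([3643, 107, 363]);


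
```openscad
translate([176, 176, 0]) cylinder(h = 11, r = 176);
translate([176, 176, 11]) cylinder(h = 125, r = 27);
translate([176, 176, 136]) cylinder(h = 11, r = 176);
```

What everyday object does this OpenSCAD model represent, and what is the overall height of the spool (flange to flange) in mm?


A spool. The overall height is 147 mm.

Three coaxial cylinders, large–small–large — a spool. Two 11 mm flanges and a 125 mm core give 11 + 125 + 11 = 147 mm.


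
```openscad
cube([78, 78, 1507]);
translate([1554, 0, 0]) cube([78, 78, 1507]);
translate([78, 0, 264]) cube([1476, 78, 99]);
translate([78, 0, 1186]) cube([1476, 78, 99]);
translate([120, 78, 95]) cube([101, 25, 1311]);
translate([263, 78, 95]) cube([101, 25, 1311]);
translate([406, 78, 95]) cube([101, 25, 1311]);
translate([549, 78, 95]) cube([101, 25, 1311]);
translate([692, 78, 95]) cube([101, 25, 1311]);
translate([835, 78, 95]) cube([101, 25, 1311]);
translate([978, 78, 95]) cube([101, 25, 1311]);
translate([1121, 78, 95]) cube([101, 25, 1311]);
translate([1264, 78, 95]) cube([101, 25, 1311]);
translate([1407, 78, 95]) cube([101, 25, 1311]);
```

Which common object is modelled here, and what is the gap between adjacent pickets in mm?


A fence section. The picket gap is 42 mm.

Two posts, two rails, 10 pickets — a fence section. Span 1476 mm holds 10 pickets of 101 mm with 11 equal gaps: ⌊(1476 − 10·101) / 11⌋ = 42 mm.


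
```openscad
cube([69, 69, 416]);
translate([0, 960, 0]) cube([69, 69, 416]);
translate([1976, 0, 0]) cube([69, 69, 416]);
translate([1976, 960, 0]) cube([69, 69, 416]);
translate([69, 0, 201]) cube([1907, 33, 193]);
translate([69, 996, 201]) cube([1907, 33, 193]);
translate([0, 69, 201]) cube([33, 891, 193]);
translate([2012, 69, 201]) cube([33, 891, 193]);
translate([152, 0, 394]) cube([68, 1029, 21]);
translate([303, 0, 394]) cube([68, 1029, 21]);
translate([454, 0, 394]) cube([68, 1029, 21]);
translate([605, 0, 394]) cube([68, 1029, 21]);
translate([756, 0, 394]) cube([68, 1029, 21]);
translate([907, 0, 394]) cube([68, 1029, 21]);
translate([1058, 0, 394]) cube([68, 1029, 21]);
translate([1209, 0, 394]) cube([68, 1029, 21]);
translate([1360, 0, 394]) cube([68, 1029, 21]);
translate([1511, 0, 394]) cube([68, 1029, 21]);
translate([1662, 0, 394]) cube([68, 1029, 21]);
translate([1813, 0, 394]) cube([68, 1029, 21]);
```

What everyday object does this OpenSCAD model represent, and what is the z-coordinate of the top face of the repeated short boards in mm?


A bed frame. The slat-top height is 415 mm.

Four posts, four rails, and a row of slats — a bed frame. Slats sit on the rails at z = 201 + 193 = 394; with slat thickness 21, the top is 415 mm.


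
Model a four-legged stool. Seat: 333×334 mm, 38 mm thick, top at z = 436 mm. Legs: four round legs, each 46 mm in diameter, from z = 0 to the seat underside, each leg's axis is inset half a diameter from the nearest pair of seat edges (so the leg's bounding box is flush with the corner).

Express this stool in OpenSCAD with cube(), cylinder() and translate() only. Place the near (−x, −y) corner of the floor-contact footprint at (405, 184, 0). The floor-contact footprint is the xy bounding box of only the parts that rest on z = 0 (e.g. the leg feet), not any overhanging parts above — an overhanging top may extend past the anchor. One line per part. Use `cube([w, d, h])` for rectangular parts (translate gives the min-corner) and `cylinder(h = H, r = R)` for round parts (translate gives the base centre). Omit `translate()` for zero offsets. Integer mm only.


translate([405, 184, 398]) cube([333, 334, 38]);
translate([428, 207, 0]) cylinder(h = 398, r = 23);
translate([715, 207, 0]) cylinder(h = 398, r = 23);
translate([428, 495, 0]) cylinder(h = 398, r = 23);
translate([715, 495, 0]) cylinder(h = 398, r = 23);


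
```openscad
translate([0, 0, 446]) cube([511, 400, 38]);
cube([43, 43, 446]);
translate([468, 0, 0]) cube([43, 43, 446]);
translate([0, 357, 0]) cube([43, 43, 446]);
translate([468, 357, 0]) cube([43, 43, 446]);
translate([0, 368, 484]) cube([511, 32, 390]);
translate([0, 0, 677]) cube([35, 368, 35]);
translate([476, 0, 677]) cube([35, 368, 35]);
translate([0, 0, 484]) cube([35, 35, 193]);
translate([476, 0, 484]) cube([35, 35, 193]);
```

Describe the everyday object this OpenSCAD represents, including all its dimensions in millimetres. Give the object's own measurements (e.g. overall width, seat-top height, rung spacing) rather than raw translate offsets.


A chair. The seat is a 511×400×38 mm slab with its top at z = 484 mm, on four 43×43 mm corner legs (flush with the seat edges, standing on z = 0). A flat backrest 32 mm thick, 390 mm tall, spans the full seat width and rises from the seat top along its +y edge, rear face flush with the rear of the seat. Two armrests of 35×35 mm section run along each side from the seat's front edge to the front of the backrest, top faces 228 mm above the seat top and outer faces flush with the seat's x-edges; a 35×35 mm post under the front of each armrest stands on the seat at the front corner.


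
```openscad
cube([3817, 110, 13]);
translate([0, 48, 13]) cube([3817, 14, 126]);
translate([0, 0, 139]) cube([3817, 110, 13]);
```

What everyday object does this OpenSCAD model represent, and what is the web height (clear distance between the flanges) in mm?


An I-beam. The web height is 126 mm.

Two wide flanges with a thin centred web — an I-beam. Overall 152 mm minus two 13 mm flanges gives a web of 152 − 2·13 = 126 mm.


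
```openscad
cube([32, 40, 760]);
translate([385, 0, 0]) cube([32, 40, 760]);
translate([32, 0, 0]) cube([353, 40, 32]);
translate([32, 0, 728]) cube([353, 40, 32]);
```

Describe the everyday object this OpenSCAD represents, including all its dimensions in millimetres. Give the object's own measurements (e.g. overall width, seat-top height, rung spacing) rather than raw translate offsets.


A rectangular picture frame lying in the x–z plane (depth along y). The opening is 353 mm wide (x) by 696 mm tall (z), surrounded by a border 32 mm wide on all four sides. The frame is 40 mm deep and is made of two full-height vertical stiles with two horizontal rails fitted between them.


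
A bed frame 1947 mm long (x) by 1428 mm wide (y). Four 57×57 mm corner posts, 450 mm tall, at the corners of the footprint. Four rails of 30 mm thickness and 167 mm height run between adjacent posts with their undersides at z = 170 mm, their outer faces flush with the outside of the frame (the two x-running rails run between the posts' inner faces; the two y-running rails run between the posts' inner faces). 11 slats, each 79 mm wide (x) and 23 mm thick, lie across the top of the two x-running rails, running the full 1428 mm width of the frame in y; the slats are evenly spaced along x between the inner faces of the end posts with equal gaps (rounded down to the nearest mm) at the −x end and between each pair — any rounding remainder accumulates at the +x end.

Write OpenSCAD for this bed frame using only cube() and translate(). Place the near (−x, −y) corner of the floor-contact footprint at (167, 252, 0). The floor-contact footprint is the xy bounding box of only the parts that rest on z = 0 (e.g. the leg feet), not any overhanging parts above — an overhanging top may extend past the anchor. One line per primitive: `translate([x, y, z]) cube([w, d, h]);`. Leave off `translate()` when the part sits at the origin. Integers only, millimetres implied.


translate([167, 252, 0]) cube([57, 57, 450]);
translate([167, 1623, 0]) cube([57, 57, 450]);
translate([2057, 252, 0]) cube([57, 57, 450]);
translate([2057, 1623, 0]) cube([57, 57, 450]);
translate([224, 252, 170]) cube([1833, 30, 167]);
translate([224, 1650, 170]) cube([1833, 30, 167]);
translate([167, 309, 170]) cube([30, 1314, 167]);
translate([2084, 309, 170]) cube([30, 1314, 167]);
translate([304, 252, 337]) cube([79, 1428, 23]);
translate([463, 252, 337]) cube([79, 1428, 23]);
translate([622, 252, 337]) cube([79, 1428, 23]);
translate([781, 252, 337]) cube([79, 1428, 23]);
translate([940, 252, 337]) cube([79, 1428, 23]);
translate([1099, 252, 337]) cube([79, 1428, 23]);
translate([1258, 252, 337]) cube([79, 1428, 23]);
translate([1417, 252, 337]) cube([79, 1428, 23]);
translate([1576, 252, 337]) cube([79, 1428, 23]);
translate([1735, 252, 337]) cube([79, 1428, 23]);
translate([1894, 252, 337]) cube([79, 1428, 23]);


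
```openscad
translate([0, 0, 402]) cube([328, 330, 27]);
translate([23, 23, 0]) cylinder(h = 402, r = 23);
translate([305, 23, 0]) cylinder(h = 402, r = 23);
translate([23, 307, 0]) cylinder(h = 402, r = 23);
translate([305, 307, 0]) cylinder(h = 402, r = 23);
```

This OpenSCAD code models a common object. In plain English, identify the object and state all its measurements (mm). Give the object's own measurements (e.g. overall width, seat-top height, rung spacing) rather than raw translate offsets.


A four-legged stool. The seat is a 328×330×27 mm slab whose top surface is at z = 429 mm; four round legs, each 46 mm in diameter, run from the floor (z = 0) to the underside of the seat, each leg's axis is inset half a diameter from the nearest pair of seat edges (so the leg's bounding box is flush with the corner).


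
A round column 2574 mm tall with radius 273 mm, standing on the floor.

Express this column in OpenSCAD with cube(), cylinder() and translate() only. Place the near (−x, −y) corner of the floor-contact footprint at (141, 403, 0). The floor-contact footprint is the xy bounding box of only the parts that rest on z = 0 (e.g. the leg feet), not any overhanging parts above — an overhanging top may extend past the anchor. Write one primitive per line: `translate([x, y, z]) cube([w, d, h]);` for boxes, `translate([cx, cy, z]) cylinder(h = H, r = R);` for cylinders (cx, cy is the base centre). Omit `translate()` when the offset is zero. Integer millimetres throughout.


translate([414, 676, 0]) cylinder(h = 2574, r = 273);


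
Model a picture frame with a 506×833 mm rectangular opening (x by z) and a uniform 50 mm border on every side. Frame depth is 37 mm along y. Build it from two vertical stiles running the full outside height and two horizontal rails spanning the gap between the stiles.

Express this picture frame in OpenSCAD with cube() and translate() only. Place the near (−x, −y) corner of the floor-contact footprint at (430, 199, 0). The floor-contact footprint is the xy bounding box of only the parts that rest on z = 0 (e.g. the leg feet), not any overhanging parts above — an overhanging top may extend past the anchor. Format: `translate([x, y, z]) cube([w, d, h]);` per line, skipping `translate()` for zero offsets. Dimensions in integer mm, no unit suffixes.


translate([430, 199, 0]) cube([50, 37, 933]);
translate([986, 199, 0]) cube([50, 37, 933]);
translate([480, 199, 0]) cube([506, 37, 50]);
translate([480, 199, 883]) cube([506, 37, 50]);


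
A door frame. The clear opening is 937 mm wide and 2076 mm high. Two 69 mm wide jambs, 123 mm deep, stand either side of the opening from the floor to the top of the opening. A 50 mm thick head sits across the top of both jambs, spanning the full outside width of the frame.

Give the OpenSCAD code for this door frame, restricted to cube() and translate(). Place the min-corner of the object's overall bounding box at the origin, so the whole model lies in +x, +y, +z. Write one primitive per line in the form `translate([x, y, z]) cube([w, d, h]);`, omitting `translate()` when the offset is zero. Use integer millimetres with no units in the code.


cube([69, 123, 2076]);
translate([1006, 0, 0]) cube([69, 123, 2076]);
translate([0, 0, 2076]) cube([1075, 123, 50]);


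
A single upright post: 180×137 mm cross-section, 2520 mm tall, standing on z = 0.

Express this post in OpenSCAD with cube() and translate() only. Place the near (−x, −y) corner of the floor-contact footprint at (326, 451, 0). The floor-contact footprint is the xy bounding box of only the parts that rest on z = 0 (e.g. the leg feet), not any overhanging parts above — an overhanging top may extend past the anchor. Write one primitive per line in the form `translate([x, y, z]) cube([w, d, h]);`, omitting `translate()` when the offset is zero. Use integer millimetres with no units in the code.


translate([326, 451, 0]) cube([180, 137, 2520]);


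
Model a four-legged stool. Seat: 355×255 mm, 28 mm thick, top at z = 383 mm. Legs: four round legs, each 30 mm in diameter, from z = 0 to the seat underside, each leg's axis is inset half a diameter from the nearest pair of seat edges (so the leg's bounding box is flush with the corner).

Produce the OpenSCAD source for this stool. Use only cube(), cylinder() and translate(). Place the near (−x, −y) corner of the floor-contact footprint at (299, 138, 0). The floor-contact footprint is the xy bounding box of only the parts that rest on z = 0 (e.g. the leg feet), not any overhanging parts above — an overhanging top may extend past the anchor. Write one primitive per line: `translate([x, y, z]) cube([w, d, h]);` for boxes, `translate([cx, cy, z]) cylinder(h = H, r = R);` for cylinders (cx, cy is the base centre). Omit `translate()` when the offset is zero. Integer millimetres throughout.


translate([299, 138, 355]) cube([355, 255, 28]);
translate([314, 153, 0]) cylinder(h = 355, r = 15);
translate([639, 153, 0]) cylinder(h = 355, r = 15);
translate([314, 378, 0]) cylinder(h = 355, r = 15);
translate([639, 378, 0]) cylinder(h = 355, r = 15);


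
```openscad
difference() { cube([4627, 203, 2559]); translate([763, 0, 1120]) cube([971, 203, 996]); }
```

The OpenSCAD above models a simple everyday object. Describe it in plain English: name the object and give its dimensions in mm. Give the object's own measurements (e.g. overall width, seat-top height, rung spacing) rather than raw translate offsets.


A wall 4627 mm long (x), 203 mm thick (y), 2559 mm tall, with a rectangular window opening cut through it. The opening is 971 mm wide and 996 mm tall; its sill is at z = 1120 mm and its near (−x) edge is 763 mm from the wall's −x end. The opening passes through the full wall thickness.


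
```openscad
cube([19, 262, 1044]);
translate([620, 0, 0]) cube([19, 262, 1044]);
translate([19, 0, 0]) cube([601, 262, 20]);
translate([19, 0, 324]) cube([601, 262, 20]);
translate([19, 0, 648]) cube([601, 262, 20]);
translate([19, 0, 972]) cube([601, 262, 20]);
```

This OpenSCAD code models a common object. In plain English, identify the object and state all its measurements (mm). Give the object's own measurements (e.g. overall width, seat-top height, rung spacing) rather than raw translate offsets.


An open bookshelf. Two side panels, each 19 mm thick, 262 mm deep and 1044 mm tall, stand 639 mm apart (outside-to-outside). Between them sit 4 shelves, each 20 mm thick and 262 mm deep, spanning the full gap between the sides. The bottom shelf rests on the floor (its underside at z = 0) and the clear gap between one shelf's top and the next shelf's underside is 304 mm.


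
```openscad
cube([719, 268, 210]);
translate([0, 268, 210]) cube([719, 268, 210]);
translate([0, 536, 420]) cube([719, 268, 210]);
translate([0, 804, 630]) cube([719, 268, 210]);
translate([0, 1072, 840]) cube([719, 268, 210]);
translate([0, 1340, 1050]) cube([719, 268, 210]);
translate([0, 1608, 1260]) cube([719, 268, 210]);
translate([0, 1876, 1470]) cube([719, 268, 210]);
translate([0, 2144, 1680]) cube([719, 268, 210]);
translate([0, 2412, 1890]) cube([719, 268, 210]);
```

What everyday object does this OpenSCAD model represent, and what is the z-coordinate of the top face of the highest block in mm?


A staircase. The total rise is 2100 mm.

10 identical blocks, each offset up and back from the previous — a staircase. Each step is 210 mm tall and there are 10 of them, so the total rise is 10 × 210 = 2100 mm.


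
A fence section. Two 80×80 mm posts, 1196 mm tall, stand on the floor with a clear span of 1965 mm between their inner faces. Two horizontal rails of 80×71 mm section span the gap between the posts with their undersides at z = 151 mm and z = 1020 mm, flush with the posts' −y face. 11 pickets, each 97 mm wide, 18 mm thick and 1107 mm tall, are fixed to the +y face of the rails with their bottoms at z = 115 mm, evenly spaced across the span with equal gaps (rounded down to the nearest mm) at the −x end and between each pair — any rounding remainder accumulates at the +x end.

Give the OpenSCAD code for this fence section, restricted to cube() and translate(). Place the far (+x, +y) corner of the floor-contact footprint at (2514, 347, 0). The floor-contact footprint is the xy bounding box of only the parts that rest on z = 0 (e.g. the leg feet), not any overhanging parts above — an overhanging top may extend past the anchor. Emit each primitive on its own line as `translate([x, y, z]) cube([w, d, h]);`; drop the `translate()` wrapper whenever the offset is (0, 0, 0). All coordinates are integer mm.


translate([389, 267, 0]) cube([80, 80, 1196]);
translate([2434, 267, 0]) cube([80, 80, 1196]);
translate([469, 267, 151]) cube([1965, 80, 71]);
translate([469, 267, 1020]) cube([1965, 80, 71]);
translate([543, 347, 115]) cube([97, 18, 1107]);
translate([714, 347, 115]) cube([97, 18, 1107]);
translate([885, 347, 115]) cube([97, 18, 1107]);
translate([1056, 347, 115]) cube([97, 18, 1107]);
translate([1227, 347, 115]) cube([97, 18, 1107]);
translate([1398, 347, 115]) cube([97, 18, 1107]);
translate([1569, 347, 115]) cube([97, 18, 1107]);
translate([1740, 347, 115]) cube([97, 18, 1107]);
translate([1911, 347, 115]) cube([97, 18, 1107]);
translate([2082, 347, 115]) cube([97, 18, 1107]);
translate([2253, 347, 115]) cube([97, 18, 1107]);
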